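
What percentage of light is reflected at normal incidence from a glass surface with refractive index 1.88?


Fresnel reflectance at normal incidence:
  R = ((n - 1)/(n + 1))^2
  (n - 1)/(n + 1) = (1.88 - 1)/(1.88 + 1) = 0.305556
  R = 0.305556^2 = 0.0933645
  R(%) = 0.0933645 * 100 = 9.336%

9.336%


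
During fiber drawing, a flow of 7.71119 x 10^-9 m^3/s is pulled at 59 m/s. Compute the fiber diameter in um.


Cross-sectional area from continuity:
  A = Q / v = 7.71119 x 10^-9 / 59 = 1.306981 x 10^-10 m^2
Diameter from circular cross-section:
  d = sqrt(4A / pi) * 10^6 (m -> um)
  d = sqrt(4 * 1.306981 x 10^-10 / pi) * 10^6 = 12.9 um

12.9 um


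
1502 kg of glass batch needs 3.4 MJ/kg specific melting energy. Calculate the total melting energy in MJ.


Total energy = mass * specific energy
  E = 1502 * 3.4 = 5106.8 MJ

5106.8 MJ


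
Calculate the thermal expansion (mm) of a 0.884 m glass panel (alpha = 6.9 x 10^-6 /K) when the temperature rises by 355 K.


Thermal expansion formula: dL = alpha * L0 * dT
  dL = (6.9 x 10^-6) * 0.884 * 355 = 0.00216536 m
Convert to mm: 0.00216536 * 1000 = 2.1654 mm

2.1654 mm


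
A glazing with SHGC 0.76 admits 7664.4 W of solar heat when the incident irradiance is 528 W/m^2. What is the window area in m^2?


Rearrange Q = Area * SHGC * Irradiance:
  Area = Q / (SHGC * Irradiance)
  Area = 7664.4 / (0.76 * 528) = 19.1 m^2

19.1 m^2


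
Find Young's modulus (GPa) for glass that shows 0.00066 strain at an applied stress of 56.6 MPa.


Young's modulus: E = stress / strain
  E = 56.6 MPa / 0.00066 = 85757.58 MPa
Convert to GPa: 85757.58 / 1000 = 85.76 GPa

85.76 GPa


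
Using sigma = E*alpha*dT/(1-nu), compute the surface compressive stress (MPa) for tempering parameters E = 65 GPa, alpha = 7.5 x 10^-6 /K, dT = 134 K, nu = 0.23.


Tempering stress: sigma = E * alpha * dT / (1 - nu)
  E (MPa) = 65 * 1000 = 65000
  Numerator = 65000 * (7.5 x 10^-6) * 134 = 65.325
  Denominator = 1 - 0.23 = 0.77
  sigma = 65.325 / 0.77 = 84.8 MPa

84.8 MPa


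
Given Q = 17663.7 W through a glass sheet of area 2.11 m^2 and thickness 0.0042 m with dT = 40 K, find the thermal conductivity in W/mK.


Fourier's law rearranged: k = Q * t / (A * dT)
  Numerator = 17663.7 * 0.0042 = 74.18754
  Denominator = 2.11 * 40 = 84.4
  k = 74.18754 / 84.4 = 0.879 W/mK

0.879 W/mK


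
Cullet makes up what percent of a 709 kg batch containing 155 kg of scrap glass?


Cullet ratio = (cullet mass / total batch mass) * 100
  Ratio = 155 / 709 * 100 = 21.86%

21.86%


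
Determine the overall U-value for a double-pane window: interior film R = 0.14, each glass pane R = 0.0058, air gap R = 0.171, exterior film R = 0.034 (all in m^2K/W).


Total thermal resistance (series):
  R_total = R_in + R_glass + R_air + R_glass + R_out
  R_total = 0.14 + 0.0058 + 0.171 + 0.0058 + 0.034 = 0.3566 m^2K/W
U-value = 1 / R_total = 1 / 0.3566 = 2.804 W/m^2K

2.804 W/m^2K


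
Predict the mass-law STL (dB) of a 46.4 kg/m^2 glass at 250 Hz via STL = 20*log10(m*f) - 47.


Mass law: STL = 20 * log10(m * f) - 47
  m * f = 46.4 * 250 = 11600
  log10(11600) = 4.06446
  STL = 20 * 4.06446 - 47 = 81.2892 - 47 = 34.3 dB

34.3 dB


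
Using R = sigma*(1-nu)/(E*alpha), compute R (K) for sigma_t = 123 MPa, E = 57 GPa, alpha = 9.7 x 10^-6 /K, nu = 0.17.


Thermal shock resistance: R = sigma * (1 - nu) / (E * alpha)
  Numerator = 123 * (1 - 0.17) = 102.09
  Denominator = 57 * 1000 * (9.7 x 10^-6) = 0.5529
  R = 102.09 / 0.5529 = 184.6 K

184.6 K


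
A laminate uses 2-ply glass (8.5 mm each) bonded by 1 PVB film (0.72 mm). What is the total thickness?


Total thickness = glass contribution + PVB contribution
  Glass: 2 * 8.5 = 17.0 mm
  PVB: 1 * 0.72 = 0.72 mm
  Total = 17.0 + 0.72 = 17.72 mm

17.72 mm


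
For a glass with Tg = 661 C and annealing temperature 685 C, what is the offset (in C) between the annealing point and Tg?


Offset = T_anneal - Tg:
  offset = 685 - 661 = 24 C

24 C


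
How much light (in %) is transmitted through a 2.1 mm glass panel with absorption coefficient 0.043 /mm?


Beer-Lambert law: T = exp(-alpha * thickness)
  exponent = -0.043 * 2.1 = -0.0903
  T = exp(-0.0903) = 0.9137
  Percentage = 0.9137 * 100 = 91.37%

91.37%


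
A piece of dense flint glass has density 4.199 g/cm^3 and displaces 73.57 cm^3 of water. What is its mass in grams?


Rearrange rho = m / V:
  m = rho * V
  m = 4.199 * 73.57 = 308.92 g

308.92 g


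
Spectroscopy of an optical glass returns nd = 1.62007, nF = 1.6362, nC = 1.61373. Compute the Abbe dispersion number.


Abbe number formula: Vd = (nd - 1) / (nF - nC)
  nd - 1 = 1.62007 - 1 = 0.62007
  nF - nC = 1.6362 - 1.61373 = 0.02247
  Vd = 0.62007 / 0.02247 = 27.6

27.6


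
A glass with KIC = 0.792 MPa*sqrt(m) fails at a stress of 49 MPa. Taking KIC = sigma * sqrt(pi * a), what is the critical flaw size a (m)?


Rearrange KIC = sigma * sqrt(pi * a):
  sqrt(pi * a) = KIC / sigma
  sqrt(pi * a) = 0.792 / 49 = 0.016163
  a = (KIC / sigma)^2 / pi
  a = 0.016163^2 / pi = 0.0000832 m

0.0000832 m


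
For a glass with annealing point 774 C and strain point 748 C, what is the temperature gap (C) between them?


Gap = T_anneal - T_strain:
  gap = 774 - 748 = 26 C

26 C


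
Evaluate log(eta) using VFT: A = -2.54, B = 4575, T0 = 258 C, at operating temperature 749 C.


VFT equation: log(eta) = A + B / (T - T0)
  T - T0 = 749 - 258 = 491
  B / (T - T0) = 4575 / 491 = 9.318
  log(eta) = -2.54 + 9.318 = 6.778

6.778


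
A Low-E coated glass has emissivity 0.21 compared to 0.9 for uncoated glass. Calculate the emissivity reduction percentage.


Percentage reduction = (1 - coated/uncoated) * 100
  Ratio = 0.21 / 0.9 = 0.2333
  Reduction = (1 - 0.2333) * 100 = 76.7%

76.7%


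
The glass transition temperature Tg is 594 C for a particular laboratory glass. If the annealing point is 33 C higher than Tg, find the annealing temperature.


The annealing temperature is Tg plus the offset:
  T_anneal = 594 + 33 = 627 C

627 C


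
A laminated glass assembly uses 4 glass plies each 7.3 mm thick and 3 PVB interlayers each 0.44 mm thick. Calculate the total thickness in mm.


Total thickness = glass contribution + PVB contribution
  Glass: 4 * 7.3 = 29.2 mm
  PVB: 3 * 0.44 = 1.32 mm
  Total = 29.2 + 1.32 = 30.52 mm

30.52 mm


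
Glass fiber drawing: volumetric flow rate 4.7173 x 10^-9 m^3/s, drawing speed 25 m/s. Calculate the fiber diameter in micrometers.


Cross-sectional area from continuity:
  A = Q / v = 4.7173 x 10^-9 / 25 = 1.88692 x 10^-10 m^2
Diameter from circular cross-section:
  d = sqrt(4A / pi) * 10^6 (m -> um)
  d = sqrt(4 * 1.88692 x 10^-10 / pi) * 10^6 = 15.5 um

15.5 um


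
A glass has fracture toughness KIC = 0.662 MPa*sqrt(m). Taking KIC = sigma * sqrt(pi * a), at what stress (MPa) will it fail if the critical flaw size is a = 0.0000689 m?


Rearrange KIC = sigma * sqrt(pi * a):
  sigma = KIC / sqrt(pi * a)
  sqrt(pi * 0.0000689) = 0.014712
  sigma = 0.662 / 0.014712 = 45.0 MPa

45.0 MPa


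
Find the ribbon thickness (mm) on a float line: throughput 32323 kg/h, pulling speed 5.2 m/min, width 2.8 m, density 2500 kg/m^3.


Ribbon cross-section from mass balance:
  Volume rate = throughput / density = 32323 / 2500 = 12.9292 m^3/h
  thickness = volume rate / (speed * 60 * width), i.e.
  thickness = throughput / (60 * speed * width * density) * 1000
  thickness = 32323 / (60 * 5.2 * 2.8 * 2500) * 1000 = 14.8 mm

14.8 mm


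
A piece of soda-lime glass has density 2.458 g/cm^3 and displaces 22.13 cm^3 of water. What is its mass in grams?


Rearrange rho = m / V:
  m = rho * V
  m = 2.458 * 22.13 = 54.396 g

54.396 g


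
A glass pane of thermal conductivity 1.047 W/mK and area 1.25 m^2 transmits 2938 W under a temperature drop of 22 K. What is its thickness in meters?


Fourier's law: t = k * A * dT / Q
  t = 1.047 * 1.25 * 22 / 2938
  t = 28.7925 / 2938 = 0.0098 m

0.0098 m


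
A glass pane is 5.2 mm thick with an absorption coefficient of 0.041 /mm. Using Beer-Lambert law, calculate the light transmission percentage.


Beer-Lambert law: T = exp(-alpha * thickness)
  exponent = -0.041 * 5.2 = -0.2132
  T = exp(-0.2132) = 0.808
  Percentage = 0.808 * 100 = 80.8%

80.8%


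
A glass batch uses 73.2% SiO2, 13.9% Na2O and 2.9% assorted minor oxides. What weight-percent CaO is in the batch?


Pieces sum to 100%:
  CaO = 100 - (SiO2 + Na2O + others)
  CaO = 100 - (73.2 + 13.9 + 2.9) = 10.0%

10.0%


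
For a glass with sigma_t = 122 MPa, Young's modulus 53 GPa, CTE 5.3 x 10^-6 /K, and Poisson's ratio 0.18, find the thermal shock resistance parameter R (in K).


Thermal shock resistance: R = sigma * (1 - nu) / (E * alpha)
  Numerator = 122 * (1 - 0.18) = 100.04
  Denominator = 53 * 1000 * (5.3 x 10^-6) = 0.2809
  R = 100.04 / 0.2809 = 356.1 K

356.1 K


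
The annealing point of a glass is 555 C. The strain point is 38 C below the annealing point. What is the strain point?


Strain point = annealing point - difference:
  T_strain = 555 - 38 = 517 C

517 C


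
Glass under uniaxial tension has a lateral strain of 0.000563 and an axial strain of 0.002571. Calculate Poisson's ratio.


Poisson's ratio: nu = lateral strain / axial strain
  nu = 0.000563 / 0.002571 = 0.219

0.219


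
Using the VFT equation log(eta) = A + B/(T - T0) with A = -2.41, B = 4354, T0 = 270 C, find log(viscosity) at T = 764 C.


VFT equation: log(eta) = A + B / (T - T0)
  T - T0 = 764 - 270 = 494
  B / (T - T0) = 4354 / 494 = 8.814
  log(eta) = -2.41 + 8.814 = 6.404

6.404


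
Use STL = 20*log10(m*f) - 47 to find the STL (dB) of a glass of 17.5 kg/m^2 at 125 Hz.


Mass law: STL = 20 * log10(m * f) - 47
  m * f = 17.5 * 125 = 2187.5
  log10(2187.5) = 3.33995
  STL = 20 * 3.33995 - 47 = 66.799 - 47 = 19.8 dB

19.8 dB


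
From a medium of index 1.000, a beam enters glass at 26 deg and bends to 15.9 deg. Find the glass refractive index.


Apply Snell's law: n1 * sin(theta1) = n2 * sin(theta2)
  n2 = n1 * sin(theta1) / sin(theta2)
  sin(26) = 0.438371
  sin(15.9) = 0.273959
  n2 = 1.000 * 0.438371 / 0.273959 = 1.6001

1.6001


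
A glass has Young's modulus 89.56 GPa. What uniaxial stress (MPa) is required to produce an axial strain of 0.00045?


Rearrange E = sigma / epsilon:
  sigma = E * epsilon
  E (MPa) = 89.56 * 1000 = 89560
  sigma = 89560 * 0.00045 = 40.3 MPa

40.3 MPa


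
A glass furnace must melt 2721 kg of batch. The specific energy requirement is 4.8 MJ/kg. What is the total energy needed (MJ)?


Total energy = mass * specific energy
  E = 2721 * 4.8 = 13060.8 MJ

13060.8 MJ


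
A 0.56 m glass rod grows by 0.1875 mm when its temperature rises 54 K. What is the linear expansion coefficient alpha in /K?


Rearrange dL = alpha * L0 * dT for alpha:
  alpha = dL / (L0 * dT)
  alpha = (0.1875 / 1000) / (0.56 * 54) = 0.0000062 /K = 6.2 x 10^-6 /K

6.2 x 10^-6 /K


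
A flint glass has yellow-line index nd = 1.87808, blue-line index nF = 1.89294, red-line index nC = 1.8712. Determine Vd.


Abbe number formula: Vd = (nd - 1) / (nF - nC)
  nd - 1 = 1.87808 - 1 = 0.87808
  nF - nC = 1.89294 - 1.8712 = 0.02174
  Vd = 0.87808 / 0.02174 = 40.39

40.39


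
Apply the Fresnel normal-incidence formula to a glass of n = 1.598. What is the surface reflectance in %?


Fresnel reflectance at normal incidence:
  R = ((n - 1)/(n + 1))^2
  (n - 1)/(n + 1) = (1.598 - 1)/(1.598 + 1) = 0.230177
  R = 0.230177^2 = 0.0529815
  R(%) = 0.0529815 * 100 = 5.298%

5.298%


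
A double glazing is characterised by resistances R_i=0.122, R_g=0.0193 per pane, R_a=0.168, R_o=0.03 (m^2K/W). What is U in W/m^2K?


Total thermal resistance (series):
  R_total = R_in + R_glass + R_air + R_glass + R_out
  R_total = 0.122 + 0.0193 + 0.168 + 0.0193 + 0.03 = 0.3586 m^2K/W
U-value = 1 / R_total = 1 / 0.3586 = 2.789 W/m^2K

2.789 W/m^2K


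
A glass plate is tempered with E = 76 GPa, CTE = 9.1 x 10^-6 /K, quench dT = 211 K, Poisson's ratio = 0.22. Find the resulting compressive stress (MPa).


Tempering stress: sigma = E * alpha * dT / (1 - nu)
  E (MPa) = 76 * 1000 = 76000
  Numerator = 76000 * (9.1 x 10^-6) * 211 = 145.9276
  Denominator = 1 - 0.22 = 0.78
  sigma = 145.9276 / 0.78 = 187.1 MPa

187.1 MPa


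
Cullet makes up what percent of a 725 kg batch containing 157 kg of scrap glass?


Cullet ratio = (cullet mass / total batch mass) * 100
  Ratio = 157 / 725 * 100 = 21.66%

21.66%


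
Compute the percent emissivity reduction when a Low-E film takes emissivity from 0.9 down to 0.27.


Percentage reduction = (1 - coated/uncoated) * 100
  Ratio = 0.27 / 0.9 = 0.3
  Reduction = (1 - 0.3) * 100 = 70.0%

70.0%


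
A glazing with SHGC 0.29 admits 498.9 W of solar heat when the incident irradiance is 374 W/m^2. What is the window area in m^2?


Rearrange Q = Area * SHGC * Irradiance:
  Area = Q / (SHGC * Irradiance)
  Area = 498.9 / (0.29 * 374) = 4.6 m^2

4.6 m^2


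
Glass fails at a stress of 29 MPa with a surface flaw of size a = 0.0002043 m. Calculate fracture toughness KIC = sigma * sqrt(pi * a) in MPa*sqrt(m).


Fracture toughness: KIC = sigma * sqrt(pi * a)
  pi * a = pi * 0.0002043 = 0.000641827
  sqrt(pi * a) = 0.025334
  KIC = 29 * 0.025334 = 0.735 MPa*sqrt(m)

0.735 MPa*sqrt(m)


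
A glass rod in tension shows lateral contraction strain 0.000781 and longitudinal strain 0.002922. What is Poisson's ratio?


Poisson's ratio: nu = lateral strain / axial strain
  nu = 0.000781 / 0.002922 = 0.2673

0.2673


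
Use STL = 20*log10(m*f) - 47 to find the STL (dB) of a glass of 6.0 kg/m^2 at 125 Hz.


Mass law: STL = 20 * log10(m * f) - 47
  m * f = 6.0 * 125 = 750
  log10(750) = 2.87506
  STL = 20 * 2.87506 - 47 = 57.5012 - 47 = 10.5 dB

10.5 dB


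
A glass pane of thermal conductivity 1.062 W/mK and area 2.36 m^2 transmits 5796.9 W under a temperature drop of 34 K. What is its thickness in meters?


Fourier's law: t = k * A * dT / Q
  t = 1.062 * 2.36 * 34 / 5796.9
  t = 85.21488 / 5796.9 = 0.0147 m

0.0147 m


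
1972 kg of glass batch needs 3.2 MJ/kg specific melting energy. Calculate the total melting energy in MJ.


Total energy = mass * specific energy
  E = 1972 * 3.2 = 6310.4 MJ

6310.4 MJ


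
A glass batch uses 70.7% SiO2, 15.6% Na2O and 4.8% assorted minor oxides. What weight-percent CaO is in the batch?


Pieces sum to 100%:
  CaO = 100 - (SiO2 + Na2O + others)
  CaO = 100 - (70.7 + 15.6 + 4.8) = 8.9%

8.9%


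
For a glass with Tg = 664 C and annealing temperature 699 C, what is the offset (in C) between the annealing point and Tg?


Offset = T_anneal - Tg:
  offset = 699 - 664 = 35 C

35 C


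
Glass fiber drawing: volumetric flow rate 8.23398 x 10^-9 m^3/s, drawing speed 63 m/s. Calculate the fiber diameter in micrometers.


Cross-sectional area from continuity:
  A = Q / v = 8.23398 x 10^-9 / 63 = 1.306981 x 10^-10 m^2
Diameter from circular cross-section:
  d = sqrt(4A / pi) * 10^6 (m -> um)
  d = sqrt(4 * 1.306981 x 10^-10 / pi) * 10^6 = 12.9 um

12.9 um


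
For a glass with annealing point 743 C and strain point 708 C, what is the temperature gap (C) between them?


Gap = T_anneal - T_strain:
  gap = 743 - 708 = 35 C

35 C


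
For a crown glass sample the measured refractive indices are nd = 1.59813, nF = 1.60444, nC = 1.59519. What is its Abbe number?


Abbe number formula: Vd = (nd - 1) / (nF - nC)
  nd - 1 = 1.59813 - 1 = 0.59813
  nF - nC = 1.60444 - 1.59519 = 0.00925
  Vd = 0.59813 / 0.00925 = 64.66

64.66


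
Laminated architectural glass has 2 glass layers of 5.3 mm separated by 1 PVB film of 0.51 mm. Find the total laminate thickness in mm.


Total thickness = glass contribution + PVB contribution
  Glass: 2 * 5.3 = 10.6 mm
  PVB: 1 * 0.51 = 0.51 mm
  Total = 10.6 + 0.51 = 11.11 mm

11.11 mm


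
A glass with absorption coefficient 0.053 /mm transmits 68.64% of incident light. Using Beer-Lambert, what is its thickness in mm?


Rearrange T = exp(-alpha * thickness):
  thickness = -ln(T) / alpha
  T = 68.64/100 = 0.6864
  ln(T) = -0.37629
  -ln(T) = 0.37629
  thickness = 0.37629 / 0.053 = 7.1 mm

7.1 mm


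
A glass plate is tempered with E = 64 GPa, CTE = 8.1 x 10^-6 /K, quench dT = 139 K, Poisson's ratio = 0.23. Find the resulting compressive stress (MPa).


Tempering stress: sigma = E * alpha * dT / (1 - nu)
  E (MPa) = 64 * 1000 = 64000
  Numerator = 64000 * (8.1 x 10^-6) * 139 = 72.0576
  Denominator = 1 - 0.23 = 0.77
  sigma = 72.0576 / 0.77 = 93.6 MPa

93.6 MPa


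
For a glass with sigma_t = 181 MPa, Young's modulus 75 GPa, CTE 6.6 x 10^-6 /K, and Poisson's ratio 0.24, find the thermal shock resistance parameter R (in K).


Thermal shock resistance: R = sigma * (1 - nu) / (E * alpha)
  Numerator = 181 * (1 - 0.24) = 137.56
  Denominator = 75 * 1000 * (6.6 x 10^-6) = 0.495
  R = 137.56 / 0.495 = 277.9 K

277.9 K


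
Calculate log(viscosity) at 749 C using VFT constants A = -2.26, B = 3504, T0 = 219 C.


VFT equation: log(eta) = A + B / (T - T0)
  T - T0 = 749 - 219 = 530
  B / (T - T0) = 3504 / 530 = 6.611
  log(eta) = -2.26 + 6.611 = 4.351

4.351


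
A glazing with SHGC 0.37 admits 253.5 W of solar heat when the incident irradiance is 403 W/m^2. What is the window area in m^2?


Rearrange Q = Area * SHGC * Irradiance:
  Area = Q / (SHGC * Irradiance)
  Area = 253.5 / (0.37 * 403) = 1.7 m^2

1.7 m^2


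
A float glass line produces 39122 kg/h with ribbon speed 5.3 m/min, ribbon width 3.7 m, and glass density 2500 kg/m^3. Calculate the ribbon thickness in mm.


Ribbon cross-section from mass balance:
  Volume rate = throughput / density = 39122 / 2500 = 15.6488 m^3/h
  thickness = volume rate / (speed * 60 * width), i.e.
  thickness = throughput / (60 * speed * width * density) * 1000
  thickness = 39122 / (60 * 5.3 * 3.7 * 2500) * 1000 = 13.3 mm

13.3 mm


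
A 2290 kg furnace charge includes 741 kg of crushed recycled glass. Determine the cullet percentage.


Cullet ratio = (cullet mass / total batch mass) * 100
  Ratio = 741 / 2290 * 100 = 32.36%

32.36%


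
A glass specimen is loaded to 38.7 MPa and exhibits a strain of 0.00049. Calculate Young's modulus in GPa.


Young's modulus: E = stress / strain
  E = 38.7 MPa / 0.00049 = 78979.59 MPa
Convert to GPa: 78979.59 / 1000 = 78.98 GPa

78.98 GPa


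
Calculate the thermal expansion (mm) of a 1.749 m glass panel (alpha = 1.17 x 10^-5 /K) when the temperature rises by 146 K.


Thermal expansion formula: dL = alpha * L0 * dT
  dL = (1.17 x 10^-5) * 1.749 * 146 = 0.00298764 m
Convert to mm: 0.00298764 * 1000 = 2.9876 mm

2.9876 mm


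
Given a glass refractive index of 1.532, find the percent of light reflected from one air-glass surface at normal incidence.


Fresnel reflectance at normal incidence:
  R = ((n - 1)/(n + 1))^2
  (n - 1)/(n + 1) = (1.532 - 1)/(1.532 + 1) = 0.210111
  R = 0.210111^2 = 0.0441466
  R(%) = 0.0441466 * 100 = 4.415%

4.415%


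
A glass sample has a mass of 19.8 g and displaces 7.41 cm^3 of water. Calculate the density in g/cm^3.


Use the definition of density:
  rho = mass / volume
  rho = 19.8 / 7.41 = 2.672 g/cm^3

2.672 g/cm^3


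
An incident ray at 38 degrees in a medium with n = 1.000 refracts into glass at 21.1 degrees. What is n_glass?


Apply Snell's law: n1 * sin(theta1) = n2 * sin(theta2)
  n2 = n1 * sin(theta1) / sin(theta2)
  sin(38) = 0.615661
  sin(21.1) = 0.359997
  n2 = 1.000 * 0.615661 / 0.359997 = 1.7102

1.7102


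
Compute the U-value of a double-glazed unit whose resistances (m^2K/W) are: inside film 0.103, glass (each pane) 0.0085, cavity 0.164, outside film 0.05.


Total thermal resistance (series):
  R_total = R_in + R_glass + R_air + R_glass + R_out
  R_total = 0.103 + 0.0085 + 0.164 + 0.0085 + 0.05 = 0.334 m^2K/W
U-value = 1 / R_total = 1 / 0.334 = 2.994 W/m^2K

2.994 W/m^2K


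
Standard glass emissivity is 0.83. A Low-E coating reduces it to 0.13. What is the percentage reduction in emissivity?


Percentage reduction = (1 - coated/uncoated) * 100
  Ratio = 0.13 / 0.83 = 0.1566
  Reduction = (1 - 0.1566) * 100 = 84.3%

84.3%


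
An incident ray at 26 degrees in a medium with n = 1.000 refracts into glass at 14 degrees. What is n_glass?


Apply Snell's law: n1 * sin(theta1) = n2 * sin(theta2)
  n2 = n1 * sin(theta1) / sin(theta2)
  sin(26) = 0.438371
  sin(14) = 0.241922
  n2 = 1.000 * 0.438371 / 0.241922 = 1.812

1.812


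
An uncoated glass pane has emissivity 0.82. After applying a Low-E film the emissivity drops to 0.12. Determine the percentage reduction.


Percentage reduction = (1 - coated/uncoated) * 100
  Ratio = 0.12 / 0.82 = 0.1463
  Reduction = (1 - 0.1463) * 100 = 85.4%

85.4%


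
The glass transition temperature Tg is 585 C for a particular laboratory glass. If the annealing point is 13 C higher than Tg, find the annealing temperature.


The annealing temperature is Tg plus the offset:
  T_anneal = 585 + 13 = 598 C

598 C


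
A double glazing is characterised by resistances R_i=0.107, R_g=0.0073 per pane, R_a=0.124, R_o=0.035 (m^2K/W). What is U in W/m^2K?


Total thermal resistance (series):
  R_total = R_in + R_glass + R_air + R_glass + R_out
  R_total = 0.107 + 0.0073 + 0.124 + 0.0073 + 0.035 = 0.2806 m^2K/W
U-value = 1 / R_total = 1 / 0.2806 = 3.564 W/m^2K

3.564 W/m^2K


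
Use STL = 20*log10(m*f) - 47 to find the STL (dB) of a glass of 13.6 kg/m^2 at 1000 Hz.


Mass law: STL = 20 * log10(m * f) - 47
  m * f = 13.6 * 1000 = 13600
  log10(13600) = 4.13354
  STL = 20 * 4.13354 - 47 = 82.6708 - 47 = 35.7 dB

35.7 dB


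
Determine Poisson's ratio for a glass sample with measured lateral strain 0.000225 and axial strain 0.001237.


Poisson's ratio: nu = lateral strain / axial strain
  nu = 0.000225 / 0.001237 = 0.1819

0.1819


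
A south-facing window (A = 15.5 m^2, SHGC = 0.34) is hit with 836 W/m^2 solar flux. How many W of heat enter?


Solar heat gain: Q = Area * SHGC * Irradiance
  Q = 15.5 * 0.34 * 836 = 4405.7 W

4405.7 W


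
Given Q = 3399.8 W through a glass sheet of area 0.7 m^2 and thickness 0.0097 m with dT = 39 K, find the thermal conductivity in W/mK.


Fourier's law rearranged: k = Q * t / (A * dT)
  Numerator = 3399.8 * 0.0097 = 32.97806
  Denominator = 0.7 * 39 = 27.3
  k = 32.97806 / 27.3 = 1.208 W/mK

1.208 W/mK


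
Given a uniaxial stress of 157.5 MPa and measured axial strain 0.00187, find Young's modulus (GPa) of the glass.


Young's modulus: E = stress / strain
  E = 157.5 MPa / 0.00187 = 84224.6 MPa
Convert to GPa: 84224.6 / 1000 = 84.22 GPa

84.22 GPa


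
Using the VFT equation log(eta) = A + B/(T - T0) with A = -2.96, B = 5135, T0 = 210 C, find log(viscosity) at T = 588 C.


VFT equation: log(eta) = A + B / (T - T0)
  T - T0 = 588 - 210 = 378
  B / (T - T0) = 5135 / 378 = 13.585
  log(eta) = -2.96 + 13.585 = 10.625

10.625


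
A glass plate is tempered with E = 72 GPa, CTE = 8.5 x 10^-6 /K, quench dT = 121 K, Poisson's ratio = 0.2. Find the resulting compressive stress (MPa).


Tempering stress: sigma = E * alpha * dT / (1 - nu)
  E (MPa) = 72 * 1000 = 72000
  Numerator = 72000 * (8.5 x 10^-6) * 121 = 74.052
  Denominator = 1 - 0.2 = 0.8
  sigma = 74.052 / 0.8 = 92.6 MPa

92.6 MPa


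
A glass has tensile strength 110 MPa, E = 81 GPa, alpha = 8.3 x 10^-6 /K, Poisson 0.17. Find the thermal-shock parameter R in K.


Thermal shock resistance: R = sigma * (1 - nu) / (E * alpha)
  Numerator = 110 * (1 - 0.17) = 91.3
  Denominator = 81 * 1000 * (8.3 x 10^-6) = 0.6723
  R = 91.3 / 0.6723 = 135.8 K

135.8 K


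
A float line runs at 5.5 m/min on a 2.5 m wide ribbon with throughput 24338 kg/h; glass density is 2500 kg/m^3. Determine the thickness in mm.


Ribbon cross-section from mass balance:
  Volume rate = throughput / density = 24338 / 2500 = 9.7352 m^3/h
  thickness = volume rate / (speed * 60 * width), i.e.
  thickness = throughput / (60 * speed * width * density) * 1000
  thickness = 24338 / (60 * 5.5 * 2.5 * 2500) * 1000 = 11.8 mm

11.8 mm


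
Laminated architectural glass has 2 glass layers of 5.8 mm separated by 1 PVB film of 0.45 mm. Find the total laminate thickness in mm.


Total thickness = glass contribution + PVB contribution
  Glass: 2 * 5.8 = 11.6 mm
  PVB: 1 * 0.45 = 0.45 mm
  Total = 11.6 + 0.45 = 12.05 mm

12.05 mm


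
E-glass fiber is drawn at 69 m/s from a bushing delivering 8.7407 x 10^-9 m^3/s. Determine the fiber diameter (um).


Cross-sectional area from continuity:
  A = Q / v = 8.7407 x 10^-9 / 69 = 1.266768 x 10^-10 m^2
Diameter from circular cross-section:
  d = sqrt(4A / pi) * 10^6 (m -> um)
  d = sqrt(4 * 1.266768 x 10^-10 / pi) * 10^6 = 12.7 um

12.7 um


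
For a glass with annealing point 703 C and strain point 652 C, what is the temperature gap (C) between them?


Gap = T_anneal - T_strain:
  gap = 703 - 652 = 51 C

51 C


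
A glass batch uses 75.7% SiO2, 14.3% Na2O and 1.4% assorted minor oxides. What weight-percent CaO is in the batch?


Pieces sum to 100%:
  CaO = 100 - (SiO2 + Na2O + others)
  CaO = 100 - (75.7 + 14.3 + 1.4) = 8.6%

8.6%


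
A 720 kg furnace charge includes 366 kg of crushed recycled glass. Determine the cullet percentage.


Cullet ratio = (cullet mass / total batch mass) * 100
  Ratio = 366 / 720 * 100 = 50.83%

50.83%


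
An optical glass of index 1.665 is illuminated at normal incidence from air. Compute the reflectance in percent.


Fresnel reflectance at normal incidence:
  R = ((n - 1)/(n + 1))^2
  (n - 1)/(n + 1) = (1.665 - 1)/(1.665 + 1) = 0.249531
  R = 0.249531^2 = 0.0622657
  R(%) = 0.0622657 * 100 = 6.227%

6.227%


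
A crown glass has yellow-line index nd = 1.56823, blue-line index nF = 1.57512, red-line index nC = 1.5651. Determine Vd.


Abbe number formula: Vd = (nd - 1) / (nF - nC)
  nd - 1 = 1.56823 - 1 = 0.56823
  nF - nC = 1.57512 - 1.5651 = 0.01002
  Vd = 0.56823 / 0.01002 = 56.71

56.71


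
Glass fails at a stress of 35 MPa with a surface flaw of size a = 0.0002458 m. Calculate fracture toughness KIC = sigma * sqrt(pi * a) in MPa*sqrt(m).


Fracture toughness: KIC = sigma * sqrt(pi * a)
  pi * a = pi * 0.0002458 = 0.000772203
  sqrt(pi * a) = 0.027789
  KIC = 35 * 0.027789 = 0.973 MPa*sqrt(m)

0.973 MPa*sqrt(m)


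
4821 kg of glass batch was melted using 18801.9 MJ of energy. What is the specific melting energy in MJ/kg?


Rearrange E = m * s for s:
  s = E / m
  s = 18801.9 / 4821 = 3.9 MJ/kg

3.9 MJ/kg


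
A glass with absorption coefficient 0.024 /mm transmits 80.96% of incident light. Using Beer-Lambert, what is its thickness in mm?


Rearrange T = exp(-alpha * thickness):
  thickness = -ln(T) / alpha
  T = 80.96/100 = 0.8096
  ln(T) = -0.21121
  -ln(T) = 0.21121
  thickness = 0.21121 / 0.024 = 8.8 mm

8.8 mm


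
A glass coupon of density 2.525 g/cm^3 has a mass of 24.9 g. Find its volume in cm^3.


Rearrange rho = m / V:
  V = m / rho
  V = 24.9 / 2.525 = 9.861 cm^3

9.861 cm^3


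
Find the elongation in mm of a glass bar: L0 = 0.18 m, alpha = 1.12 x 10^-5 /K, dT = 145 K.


Thermal expansion formula: dL = alpha * L0 * dT
  dL = (1.12 x 10^-5) * 0.18 * 145 = 0.00029232 m
Convert to mm: 0.00029232 * 1000 = 0.2923 mm

0.2923 mm


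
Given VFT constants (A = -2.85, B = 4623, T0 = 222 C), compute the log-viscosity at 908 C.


VFT equation: log(eta) = A + B / (T - T0)
  T - T0 = 908 - 222 = 686
  B / (T - T0) = 4623 / 686 = 6.739
  log(eta) = -2.85 + 6.739 = 3.889

3.889


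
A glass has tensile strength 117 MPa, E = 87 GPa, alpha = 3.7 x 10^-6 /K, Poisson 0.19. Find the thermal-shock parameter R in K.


Thermal shock resistance: R = sigma * (1 - nu) / (E * alpha)
  Numerator = 117 * (1 - 0.19) = 94.77
  Denominator = 87 * 1000 * (3.7 x 10^-6) = 0.3219
  R = 94.77 / 0.3219 = 294.4 K

294.4 K


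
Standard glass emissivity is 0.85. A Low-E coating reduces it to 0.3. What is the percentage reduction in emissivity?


Percentage reduction = (1 - coated/uncoated) * 100
  Ratio = 0.3 / 0.85 = 0.3529
  Reduction = (1 - 0.3529) * 100 = 64.7%

64.7%


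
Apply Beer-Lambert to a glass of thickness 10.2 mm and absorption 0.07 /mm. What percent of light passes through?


Beer-Lambert law: T = exp(-alpha * thickness)
  exponent = -0.07 * 10.2 = -0.714
  T = exp(-0.714) = 0.4897
  Percentage = 0.4897 * 100 = 48.97%

48.97%


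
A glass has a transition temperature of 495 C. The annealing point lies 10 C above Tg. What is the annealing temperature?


The annealing temperature is Tg plus the offset:
  T_anneal = 495 + 10 = 505 C

505 C


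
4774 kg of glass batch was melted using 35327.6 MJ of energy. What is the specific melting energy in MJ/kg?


Rearrange E = m * s for s:
  s = E / m
  s = 35327.6 / 4774 = 7.4 MJ/kg

7.4 MJ/kg


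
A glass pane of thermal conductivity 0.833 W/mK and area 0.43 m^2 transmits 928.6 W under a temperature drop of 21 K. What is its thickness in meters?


Fourier's law: t = k * A * dT / Q
  t = 0.833 * 0.43 * 21 / 928.6
  t = 7.52199 / 928.6 = 0.0081 m

0.0081 m


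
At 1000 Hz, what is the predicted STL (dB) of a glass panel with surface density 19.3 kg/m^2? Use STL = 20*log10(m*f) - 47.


Mass law: STL = 20 * log10(m * f) - 47
  m * f = 19.3 * 1000 = 19300
  log10(19300) = 4.28556
  STL = 20 * 4.28556 - 47 = 85.7112 - 47 = 38.7 dB

38.7 dB


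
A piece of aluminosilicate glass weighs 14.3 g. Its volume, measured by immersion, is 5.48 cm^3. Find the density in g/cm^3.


Use the definition of density:
  rho = mass / volume
  rho = 14.3 / 5.48 = 2.609 g/cm^3

2.609 g/cm^3


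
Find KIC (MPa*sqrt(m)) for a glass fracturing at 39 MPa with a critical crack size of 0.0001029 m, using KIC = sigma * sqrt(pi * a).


Fracture toughness: KIC = sigma * sqrt(pi * a)
  pi * a = pi * 0.0001029 = 0.00032327
  sqrt(pi * a) = 0.01798
  KIC = 39 * 0.01798 = 0.701 MPa*sqrt(m)

0.701 MPa*sqrt(m)


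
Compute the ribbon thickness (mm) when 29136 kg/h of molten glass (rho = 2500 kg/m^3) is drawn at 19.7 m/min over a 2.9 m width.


Ribbon cross-section from mass balance:
  Volume rate = throughput / density = 29136 / 2500 = 11.6544 m^3/h
  thickness = volume rate / (speed * 60 * width), i.e.
  thickness = throughput / (60 * speed * width * density) * 1000
  thickness = 29136 / (60 * 19.7 * 2.9 * 2500) * 1000 = 3.4 mm

3.4 mm


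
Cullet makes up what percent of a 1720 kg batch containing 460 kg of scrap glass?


Cullet ratio = (cullet mass / total batch mass) * 100
  Ratio = 460 / 1720 * 100 = 26.74%

26.74%


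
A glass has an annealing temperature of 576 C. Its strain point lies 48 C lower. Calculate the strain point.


Strain point = annealing point - difference:
  T_strain = 576 - 48 = 528 C

528 C


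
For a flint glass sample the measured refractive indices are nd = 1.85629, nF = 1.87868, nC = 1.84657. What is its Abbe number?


Abbe number formula: Vd = (nd - 1) / (nF - nC)
  nd - 1 = 1.85629 - 1 = 0.85629
  nF - nC = 1.87868 - 1.84657 = 0.03211
  Vd = 0.85629 / 0.03211 = 26.67

26.67


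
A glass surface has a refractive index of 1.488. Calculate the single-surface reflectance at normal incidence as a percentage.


Fresnel reflectance at normal incidence:
  R = ((n - 1)/(n + 1))^2
  (n - 1)/(n + 1) = (1.488 - 1)/(1.488 + 1) = 0.196141
  R = 0.196141^2 = 0.0384713
  R(%) = 0.0384713 * 100 = 3.847%

3.847%


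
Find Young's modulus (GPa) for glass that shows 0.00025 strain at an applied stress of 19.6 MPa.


Young's modulus: E = stress / strain
  E = 19.6 MPa / 0.00025 = 78400 MPa
Convert to GPa: 78400 / 1000 = 78.4 GPa

78.4 GPa


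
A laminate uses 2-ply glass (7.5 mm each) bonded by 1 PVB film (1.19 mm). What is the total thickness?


Total thickness = glass contribution + PVB contribution
  Glass: 2 * 7.5 = 15.0 mm
  PVB: 1 * 1.19 = 1.19 mm
  Total = 15.0 + 1.19 = 16.19 mm

16.19 mm


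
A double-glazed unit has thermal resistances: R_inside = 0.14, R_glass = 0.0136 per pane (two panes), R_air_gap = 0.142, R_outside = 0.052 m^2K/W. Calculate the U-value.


Total thermal resistance (series):
  R_total = R_in + R_glass + R_air + R_glass + R_out
  R_total = 0.14 + 0.0136 + 0.142 + 0.0136 + 0.052 = 0.3612 m^2K/W
U-value = 1 / R_total = 1 / 0.3612 = 2.769 W/m^2K

2.769 W/m^2K


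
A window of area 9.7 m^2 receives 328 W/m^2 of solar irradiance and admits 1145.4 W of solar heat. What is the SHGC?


Rearrange Q = Area * SHGC * Irradiance:
  SHGC = Q / (Area * Irradiance)
  SHGC = 1145.4 / (9.7 * 328) = 0.36

0.36


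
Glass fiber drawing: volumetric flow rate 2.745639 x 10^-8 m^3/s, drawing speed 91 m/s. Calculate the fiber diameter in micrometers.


Cross-sectional area from continuity:
  A = Q / v = 2.745639 x 10^-8 / 91 = 3.017186 x 10^-10 m^2
Diameter from circular cross-section:
  d = sqrt(4A / pi) * 10^6 (m -> um)
  d = sqrt(4 * 3.017186 x 10^-10 / pi) * 10^6 = 19.6 um

19.6 um


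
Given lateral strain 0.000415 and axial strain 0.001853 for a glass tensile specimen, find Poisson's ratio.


Poisson's ratio: nu = lateral strain / axial strain
  nu = 0.000415 / 0.001853 = 0.224

0.224


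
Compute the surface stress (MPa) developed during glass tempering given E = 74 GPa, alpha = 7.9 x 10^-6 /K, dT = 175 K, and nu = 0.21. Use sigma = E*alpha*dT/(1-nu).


Tempering stress: sigma = E * alpha * dT / (1 - nu)
  E (MPa) = 74 * 1000 = 74000
  Numerator = 74000 * (7.9 x 10^-6) * 175 = 102.305
  Denominator = 1 - 0.21 = 0.79
  sigma = 102.305 / 0.79 = 129.5 MPa

129.5 MPa


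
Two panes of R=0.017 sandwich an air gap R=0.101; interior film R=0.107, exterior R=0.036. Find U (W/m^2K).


Total thermal resistance (series):
  R_total = R_in + R_glass + R_air + R_glass + R_out
  R_total = 0.107 + 0.017 + 0.101 + 0.017 + 0.036 = 0.278 m^2K/W
U-value = 1 / R_total = 1 / 0.278 = 3.597 W/m^2K

3.597 W/m^2K


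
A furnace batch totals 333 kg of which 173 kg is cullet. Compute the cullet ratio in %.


Cullet ratio = (cullet mass / total batch mass) * 100
  Ratio = 173 / 333 * 100 = 51.95%

51.95%


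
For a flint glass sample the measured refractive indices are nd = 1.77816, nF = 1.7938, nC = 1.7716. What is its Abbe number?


Abbe number formula: Vd = (nd - 1) / (nF - nC)
  nd - 1 = 1.77816 - 1 = 0.77816
  nF - nC = 1.7938 - 1.7716 = 0.0222
  Vd = 0.77816 / 0.0222 = 35.05

35.05


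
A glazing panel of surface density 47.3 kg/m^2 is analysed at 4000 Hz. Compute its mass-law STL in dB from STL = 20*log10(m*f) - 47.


Mass law: STL = 20 * log10(m * f) - 47
  m * f = 47.3 * 4000 = 189200
  log10(189200) = 5.27692
  STL = 20 * 5.27692 - 47 = 105.5384 - 47 = 58.5 dB

58.5 dB


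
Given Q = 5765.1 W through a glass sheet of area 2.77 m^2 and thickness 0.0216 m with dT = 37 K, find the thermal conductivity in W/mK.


Fourier's law rearranged: k = Q * t / (A * dT)
  Numerator = 5765.1 * 0.0216 = 124.52616
  Denominator = 2.77 * 37 = 102.49
  k = 124.52616 / 102.49 = 1.215 W/mK

1.215 W/mK


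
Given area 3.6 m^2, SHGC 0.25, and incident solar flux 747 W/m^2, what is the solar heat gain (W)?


Solar heat gain: Q = Area * SHGC * Irradiance
  Q = 3.6 * 0.25 * 747 = 672.3 W

672.3 W


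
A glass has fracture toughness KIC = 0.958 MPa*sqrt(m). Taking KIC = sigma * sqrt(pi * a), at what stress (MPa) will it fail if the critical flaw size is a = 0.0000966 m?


Rearrange KIC = sigma * sqrt(pi * a):
  sigma = KIC / sqrt(pi * a)
  sqrt(pi * 0.0000966) = 0.017421
  sigma = 0.958 / 0.017421 = 54.99 MPa

54.99 MPa


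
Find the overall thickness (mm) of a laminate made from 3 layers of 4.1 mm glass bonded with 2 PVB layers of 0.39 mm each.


Total thickness = glass contribution + PVB contribution
  Glass: 3 * 4.1 = 12.3 mm
  PVB: 2 * 0.39 = 0.78 mm
  Total = 12.3 + 0.78 = 13.08 mm

13.08 mm


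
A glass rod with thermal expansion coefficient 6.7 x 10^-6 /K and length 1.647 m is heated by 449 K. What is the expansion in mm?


Thermal expansion formula: dL = alpha * L0 * dT
  dL = (6.7 x 10^-6) * 1.647 * 449 = 0.00495467 m
Convert to mm: 0.00495467 * 1000 = 4.9547 mm

4.9547 mm


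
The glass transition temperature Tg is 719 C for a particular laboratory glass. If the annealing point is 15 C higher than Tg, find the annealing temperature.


The annealing temperature is Tg plus the offset:
  T_anneal = 719 + 15 = 734 C

734 C


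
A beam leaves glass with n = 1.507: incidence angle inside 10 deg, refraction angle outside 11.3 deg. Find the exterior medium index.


Apply Snell's law: n1 * sin(theta1) = n2 * sin(theta2)
  n2 = n1 * sin(theta1) / sin(theta2)
  sin(10) = 0.173648
  sin(11.3) = 0.195946
  n2 = 1.507 * 0.173648 / 0.195946 = 1.3355

1.3355


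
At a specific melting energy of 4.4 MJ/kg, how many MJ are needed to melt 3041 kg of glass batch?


Total energy = mass * specific energy
  E = 3041 * 4.4 = 13380.4 MJ

13380.4 MJ


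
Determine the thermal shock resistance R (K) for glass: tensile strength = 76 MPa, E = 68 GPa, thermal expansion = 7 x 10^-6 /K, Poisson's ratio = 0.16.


Thermal shock resistance: R = sigma * (1 - nu) / (E * alpha)
  Numerator = 76 * (1 - 0.16) = 63.84
  Denominator = 68 * 1000 * (7 x 10^-6) = 0.476
  R = 63.84 / 0.476 = 134.1 K

134.1 K


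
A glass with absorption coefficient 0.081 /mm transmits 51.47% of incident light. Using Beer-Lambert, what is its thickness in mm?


Rearrange T = exp(-alpha * thickness):
  thickness = -ln(T) / alpha
  T = 51.47/100 = 0.5147
  ln(T) = -0.66417
  -ln(T) = 0.66417
  thickness = 0.66417 / 0.081 = 8.2 mm

8.2 mm


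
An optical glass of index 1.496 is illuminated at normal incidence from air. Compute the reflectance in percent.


Fresnel reflectance at normal incidence:
  R = ((n - 1)/(n + 1))^2
  (n - 1)/(n + 1) = (1.496 - 1)/(1.496 + 1) = 0.198718
  R = 0.198718^2 = 0.0394888
  R(%) = 0.0394888 * 100 = 3.949%

3.949%


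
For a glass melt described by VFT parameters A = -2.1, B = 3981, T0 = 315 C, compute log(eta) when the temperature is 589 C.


VFT equation: log(eta) = A + B / (T - T0)
  T - T0 = 589 - 315 = 274
  B / (T - T0) = 3981 / 274 = 14.529
  log(eta) = -2.1 + 14.529 = 12.429

12.429


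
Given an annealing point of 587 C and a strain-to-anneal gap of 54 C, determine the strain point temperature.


Strain point = annealing point - difference:
  T_strain = 587 - 54 = 533 C

533 C


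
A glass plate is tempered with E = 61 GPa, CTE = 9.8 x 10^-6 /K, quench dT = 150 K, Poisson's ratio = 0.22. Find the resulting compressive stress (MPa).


Tempering stress: sigma = E * alpha * dT / (1 - nu)
  E (MPa) = 61 * 1000 = 61000
  Numerator = 61000 * (9.8 x 10^-6) * 150 = 89.67
  Denominator = 1 - 0.22 = 0.78
  sigma = 89.67 / 0.78 = 115.0 MPa

115.0 MPa


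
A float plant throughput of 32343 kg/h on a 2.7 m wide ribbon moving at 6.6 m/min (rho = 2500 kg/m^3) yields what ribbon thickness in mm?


Ribbon cross-section from mass balance:
  Volume rate = throughput / density = 32343 / 2500 = 12.9372 m^3/h
  thickness = volume rate / (speed * 60 * width), i.e.
  thickness = throughput / (60 * speed * width * density) * 1000
  thickness = 32343 / (60 * 6.6 * 2.7 * 2500) * 1000 = 12.1 mm

12.1 mm


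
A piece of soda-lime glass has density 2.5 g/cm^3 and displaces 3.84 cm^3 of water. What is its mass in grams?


Rearrange rho = m / V:
  m = rho * V
  m = 2.5 * 3.84 = 9.6 g

9.6 g


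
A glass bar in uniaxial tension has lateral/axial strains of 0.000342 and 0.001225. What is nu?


Poisson's ratio: nu = lateral strain / axial strain
  nu = 0.000342 / 0.001225 = 0.2792

0.2792


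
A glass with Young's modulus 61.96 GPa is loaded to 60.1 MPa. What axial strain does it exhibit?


Rearrange E = sigma / epsilon:
  epsilon = sigma / E
  E (MPa) = 61.96 * 1000 = 61960
  epsilon = 60.1 / 61960 = 0.00097

0.00097


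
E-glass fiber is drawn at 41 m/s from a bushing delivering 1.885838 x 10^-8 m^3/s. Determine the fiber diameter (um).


Cross-sectional area from continuity:
  A = Q / v = 1.885838 x 10^-8 / 41 = 4.599605 x 10^-10 m^2
Diameter from circular cross-section:
  d = sqrt(4A / pi) * 10^6 (m -> um)
  d = sqrt(4 * 4.599605 x 10^-10 / pi) * 10^6 = 24.2 um

24.2 um
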